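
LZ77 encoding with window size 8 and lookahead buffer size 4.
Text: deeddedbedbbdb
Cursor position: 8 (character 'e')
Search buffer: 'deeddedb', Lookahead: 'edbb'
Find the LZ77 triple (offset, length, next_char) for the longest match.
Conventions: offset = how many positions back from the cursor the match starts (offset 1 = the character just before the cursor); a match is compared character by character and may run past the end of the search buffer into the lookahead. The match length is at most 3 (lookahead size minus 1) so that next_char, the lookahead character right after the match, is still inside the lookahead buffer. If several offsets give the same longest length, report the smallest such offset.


Try each offset into the search buffer:
  offset=1 (pos 7, char 'b'): match length 0
  offset=2 (pos 6, char 'd'): match length 0
  offset=3 (pos 5, char 'e'): match length 3
  offset=4 (pos 4, char 'd'): match length 0
  offset=5 (pos 3, char 'd'): match length 0
  offset=6 (pos 2, char 'e'): match length 2
  offset=7 (pos 1, char 'e'): match length 1
  offset=8 (pos 0, char 'd'): match length 0
Longest match has length 3 at offset 3.
next_char = character at position 8 + 3 = 11 -> 'b'

Best match: offset=3, length=3 (matching 'edb' starting at position 5)
LZ77 triple: (3, 3, 'b')


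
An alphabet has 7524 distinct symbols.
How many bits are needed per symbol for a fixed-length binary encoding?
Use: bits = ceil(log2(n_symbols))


log2(7524) = 12.8773
Bracket: 2^12 = 4096 < 7524 <= 2^13 = 8192
So ceil(log2(7524)) = 13

bits = ceil(log2(7524)) = ceil(12.8773) = 13 bits


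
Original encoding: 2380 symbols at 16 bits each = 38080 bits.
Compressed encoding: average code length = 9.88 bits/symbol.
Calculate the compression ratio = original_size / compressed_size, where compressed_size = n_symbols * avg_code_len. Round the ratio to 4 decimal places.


original_size = n_symbols * orig_bits = 2380 * 16 = 38080 bits
compressed_size = n_symbols * avg_code_len = 2380 * 9.88 = 23514.4 bits
ratio = original_size / compressed_size = 38080 / 23514.4 = 1.6194

Compression ratio = 1.6194


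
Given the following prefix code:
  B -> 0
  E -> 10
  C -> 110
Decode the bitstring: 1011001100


Decoding step by step:
Bits 10 -> E
Bits 110 -> C
Bits 0 -> B
Bits 110 -> C
Bits 0 -> B


Decoded message: ECBCB


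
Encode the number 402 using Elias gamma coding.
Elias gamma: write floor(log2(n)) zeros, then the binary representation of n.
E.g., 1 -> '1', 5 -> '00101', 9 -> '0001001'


num_bits = floor(log2(402)) + 1 = 9
leading_zeros = num_bits - 1 = 8
binary(402) = 110010010

Elias gamma(402) = '00000000' + '110010010' = 00000000110010010 (17 bits)


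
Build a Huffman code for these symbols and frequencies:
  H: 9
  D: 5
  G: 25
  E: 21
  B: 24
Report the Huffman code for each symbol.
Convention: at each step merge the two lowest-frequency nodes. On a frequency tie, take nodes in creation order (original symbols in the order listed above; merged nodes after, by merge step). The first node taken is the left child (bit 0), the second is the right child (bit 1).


Huffman tree construction:
Step 1: Merge D(5) + H(9) = 14
Step 2: Merge (D+H)(14) + E(21) = 35
Step 3: Merge B(24) + G(25) = 49
Step 4: Merge ((D+H)+E)(35) + (B+G)(49) = 84
Read each symbol's code off the tree from the root (left child = 0, right child = 1).

Codes:
  H: 001 (length 3)
  D: 000 (length 3)
  G: 11 (length 2)
  E: 01 (length 2)
  B: 10 (length 2)
Average code length: 182/84 = 2.1667 bits/symbol


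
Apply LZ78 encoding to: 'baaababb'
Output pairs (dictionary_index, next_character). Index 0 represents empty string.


LZ78 encoding steps:
Dictionary: {0: ''}
Step 1: w='' (idx 0), next='b' -> output (0, 'b'), add 'b' as idx 1
Step 2: w='' (idx 0), next='a' -> output (0, 'a'), add 'a' as idx 2
Step 3: w='a' (idx 2), next='a' -> output (2, 'a'), add 'aa' as idx 3
Step 4: w='b' (idx 1), next='a' -> output (1, 'a'), add 'ba' as idx 4
Step 5: w='b' (idx 1), next='b' -> output (1, 'b'), add 'bb' as idx 5


Encoded: [(0, 'b'), (0, 'a'), (2, 'a'), (1, 'a'), (1, 'b')]


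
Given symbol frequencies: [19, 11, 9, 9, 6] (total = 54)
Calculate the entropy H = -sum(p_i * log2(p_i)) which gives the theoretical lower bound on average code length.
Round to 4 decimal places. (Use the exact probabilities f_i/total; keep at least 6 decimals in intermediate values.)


Per-symbol terms -p_i * log2(p_i) with p_i = f_i/54:
  p = 19/54 = 0.351852: log2(p) = -1.506960, -p*log2(p) = 0.530227
  p = 11/54 = 0.203704: log2(p) = -2.295456, -p*log2(p) = 0.467593
  p = 9/54 = 0.166667: log2(p) = -2.584963, -p*log2(p) = 0.430827
  p = 9/54 = 0.166667: log2(p) = -2.584963, -p*log2(p) = 0.430827
  p = 6/54 = 0.111111: log2(p) = -3.169925, -p*log2(p) = 0.352214
H = 0.530227 + 0.467593 + 0.430827 + 0.430827 + 0.352214 = 2.211688

H = 2.2117 bits/symbol


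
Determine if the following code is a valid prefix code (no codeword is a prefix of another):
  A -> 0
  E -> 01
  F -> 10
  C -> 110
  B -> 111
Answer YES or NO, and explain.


Checking each pair (does one codeword prefix another?):
  A='0' vs E='01': prefix -- VIOLATION

NO -- this is NOT a valid prefix code. A (0) is a prefix of E (01).


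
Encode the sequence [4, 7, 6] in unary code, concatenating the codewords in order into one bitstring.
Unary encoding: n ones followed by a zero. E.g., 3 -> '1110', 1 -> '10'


Encode each number as n ones followed by a terminating 0:
  4 -> 11110 (5 bits)
  7 -> 11111110 (8 bits)
  6 -> 1111110 (7 bits)
Total length = 5 + 8 + 7 = 20 bits.

Unary([4, 7, 6]) = 11110111111101111110 (20 bits)


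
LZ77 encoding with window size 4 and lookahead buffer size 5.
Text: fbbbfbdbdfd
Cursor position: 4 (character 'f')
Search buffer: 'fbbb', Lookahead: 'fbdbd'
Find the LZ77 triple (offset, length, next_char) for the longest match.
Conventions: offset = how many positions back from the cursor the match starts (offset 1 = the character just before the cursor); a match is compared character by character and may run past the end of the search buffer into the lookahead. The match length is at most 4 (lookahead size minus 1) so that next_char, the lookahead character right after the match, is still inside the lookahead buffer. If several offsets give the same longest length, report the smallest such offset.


Try each offset into the search buffer:
  offset=1 (pos 3, char 'b'): match length 0
  offset=2 (pos 2, char 'b'): match length 0
  offset=3 (pos 1, char 'b'): match length 0
  offset=4 (pos 0, char 'f'): match length 2
Longest match has length 2 at offset 4.
next_char = character at position 4 + 2 = 6 -> 'd'

Best match: offset=4, length=2 (matching 'fb' starting at position 0)
LZ77 triple: (4, 2, 'd')


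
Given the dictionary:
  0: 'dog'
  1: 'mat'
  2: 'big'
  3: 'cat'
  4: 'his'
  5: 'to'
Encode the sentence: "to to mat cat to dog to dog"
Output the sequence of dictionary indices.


Look up each word in the dictionary:
  'to' -> 5
  'to' -> 5
  'mat' -> 1
  'cat' -> 3
  'to' -> 5
  'dog' -> 0
  'to' -> 5
  'dog' -> 0

Encoded: [5, 5, 1, 3, 5, 0, 5, 0]


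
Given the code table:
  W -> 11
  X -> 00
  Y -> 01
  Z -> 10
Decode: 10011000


Decoding:
10 -> Z
01 -> Y
10 -> Z
00 -> X


Result: ZYZX


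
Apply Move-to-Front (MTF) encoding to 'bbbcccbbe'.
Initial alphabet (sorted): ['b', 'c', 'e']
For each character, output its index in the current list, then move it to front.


MTF encoding:
'b': index 0 in ['b', 'c', 'e'] -> ['b', 'c', 'e']
'b': index 0 in ['b', 'c', 'e'] -> ['b', 'c', 'e']
'b': index 0 in ['b', 'c', 'e'] -> ['b', 'c', 'e']
'c': index 1 in ['b', 'c', 'e'] -> ['c', 'b', 'e']
'c': index 0 in ['c', 'b', 'e'] -> ['c', 'b', 'e']
'c': index 0 in ['c', 'b', 'e'] -> ['c', 'b', 'e']
'b': index 1 in ['c', 'b', 'e'] -> ['b', 'c', 'e']
'b': index 0 in ['b', 'c', 'e'] -> ['b', 'c', 'e']
'e': index 2 in ['b', 'c', 'e'] -> ['e', 'b', 'c']


Output: [0, 0, 0, 1, 0, 0, 1, 0, 2]


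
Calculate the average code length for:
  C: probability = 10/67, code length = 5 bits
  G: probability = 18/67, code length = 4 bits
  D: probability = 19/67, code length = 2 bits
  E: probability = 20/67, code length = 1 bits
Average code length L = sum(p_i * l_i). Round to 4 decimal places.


Weighted contributions p_i * l_i:
  C: (10/67) * 5 = 50/67
  G: (18/67) * 4 = 72/67
  D: (19/67) * 2 = 38/67
  E: (20/67) * 1 = 20/67
Sum = (50 + 72 + 38 + 20)/67 = 180/67

L = 180/67 = 2.6866 bits/symbol


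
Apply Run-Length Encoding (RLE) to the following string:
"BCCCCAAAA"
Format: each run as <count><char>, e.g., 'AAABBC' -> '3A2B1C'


Scanning runs left to right:
  i=0: run of 'B' x 1 -> '1B'
  i=1: run of 'C' x 4 -> '4C'
  i=5: run of 'A' x 4 -> '4A'

RLE = 1B4C4A


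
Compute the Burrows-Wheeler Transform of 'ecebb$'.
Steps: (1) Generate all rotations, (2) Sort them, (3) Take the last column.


Rotations (sorted):
  0: $ecebb -> last char: b
  1: b$eceb -> last char: b
  2: bb$ece -> last char: e
  3: cebb$e -> last char: e
  4: ebb$ec -> last char: c
  5: ecebb$ -> last char: $


BWT = bbeec$


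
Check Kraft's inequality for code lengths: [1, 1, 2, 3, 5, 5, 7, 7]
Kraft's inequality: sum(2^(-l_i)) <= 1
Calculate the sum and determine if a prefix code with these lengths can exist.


Sum = 2^(-1) + 2^(-1) + 2^(-2) + 2^(-3) + 2^(-5) + 2^(-5) + 2^(-7) + 2^(-7)
    = 0.5 + 0.5 + 0.25 + 0.125 + 0.03125 + 0.03125 + 0.0078125 + 0.0078125
    = 186/128 = 1.453125
Since 1.453125 > 1, Kraft's inequality is NOT satisfied.
A prefix code with these lengths CANNOT exist.

Kraft sum = 1.453125. Not satisfied.


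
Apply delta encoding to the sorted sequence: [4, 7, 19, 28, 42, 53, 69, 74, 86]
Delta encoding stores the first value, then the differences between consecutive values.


First value: 4
Deltas:
  7 - 4 = 3
  19 - 7 = 12
  28 - 19 = 9
  42 - 28 = 14
  53 - 42 = 11
  69 - 53 = 16
  74 - 69 = 5
  86 - 74 = 12


Delta encoded: [4, 3, 12, 9, 14, 11, 16, 5, 12]


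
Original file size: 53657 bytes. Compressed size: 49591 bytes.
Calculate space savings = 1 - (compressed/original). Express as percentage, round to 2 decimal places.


ratio = compressed/original = 49591/53657 = 0.924222
savings = 1 - ratio = 1 - 0.924222 = 0.075778
as a percentage: 0.075778 * 100 = 7.58%

Space savings = 1 - 49591/53657 = 7.58%


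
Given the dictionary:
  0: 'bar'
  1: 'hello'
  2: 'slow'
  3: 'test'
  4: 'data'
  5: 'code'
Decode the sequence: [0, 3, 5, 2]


Look up each index in the dictionary:
  0 -> 'bar'
  3 -> 'test'
  5 -> 'code'
  2 -> 'slow'

Decoded: "bar test code slow"


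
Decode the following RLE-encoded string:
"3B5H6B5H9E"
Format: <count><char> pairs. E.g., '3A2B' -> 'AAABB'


Expanding each <count><char> pair:
  3B -> 'BBB'
  5H -> 'HHHHH'
  6B -> 'BBBBBB'
  5H -> 'HHHHH'
  9E -> 'EEEEEEEEE'

Decoded = BBBHHHHHBBBBBBHHHHHEEEEEEEEE


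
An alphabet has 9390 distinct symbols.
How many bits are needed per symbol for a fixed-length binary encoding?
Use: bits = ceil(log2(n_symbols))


log2(9390) = 13.1969
Bracket: 2^13 = 8192 < 9390 <= 2^14 = 16384
So ceil(log2(9390)) = 14

bits = ceil(log2(9390)) = ceil(13.1969) = 14 bits


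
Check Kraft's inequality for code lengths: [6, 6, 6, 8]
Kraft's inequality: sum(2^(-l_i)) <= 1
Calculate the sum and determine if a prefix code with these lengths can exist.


Sum = 2^(-6) + 2^(-6) + 2^(-6) + 2^(-8)
    = 0.015625 + 0.015625 + 0.015625 + 0.00390625
    = 13/256 = 0.05078125
Since 0.05078125 <= 1, Kraft's inequality IS satisfied.
A prefix code with these lengths CAN exist.

Kraft sum = 0.05078125. Satisfied.


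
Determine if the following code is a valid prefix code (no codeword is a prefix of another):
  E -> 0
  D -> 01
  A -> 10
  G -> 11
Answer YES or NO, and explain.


Checking each pair (does one codeword prefix another?):
  E='0' vs D='01': prefix -- VIOLATION

NO -- this is NOT a valid prefix code. E (0) is a prefix of D (01).


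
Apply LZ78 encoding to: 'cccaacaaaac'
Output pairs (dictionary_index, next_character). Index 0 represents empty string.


LZ78 encoding steps:
Dictionary: {0: ''}
Step 1: w='' (idx 0), next='c' -> output (0, 'c'), add 'c' as idx 1
Step 2: w='c' (idx 1), next='c' -> output (1, 'c'), add 'cc' as idx 2
Step 3: w='' (idx 0), next='a' -> output (0, 'a'), add 'a' as idx 3
Step 4: w='a' (idx 3), next='c' -> output (3, 'c'), add 'ac' as idx 4
Step 5: w='a' (idx 3), next='a' -> output (3, 'a'), add 'aa' as idx 5
Step 6: w='aa' (idx 5), next='c' -> output (5, 'c'), add 'aac' as idx 6


Encoded: [(0, 'c'), (1, 'c'), (0, 'a'), (3, 'c'), (3, 'a'), (5, 'c')]


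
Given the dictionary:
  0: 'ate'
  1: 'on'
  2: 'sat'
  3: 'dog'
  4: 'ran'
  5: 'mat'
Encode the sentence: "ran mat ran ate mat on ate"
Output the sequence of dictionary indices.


Look up each word in the dictionary:
  'ran' -> 4
  'mat' -> 5
  'ran' -> 4
  'ate' -> 0
  'mat' -> 5
  'on' -> 1
  'ate' -> 0

Encoded: [4, 5, 4, 0, 5, 1, 0]


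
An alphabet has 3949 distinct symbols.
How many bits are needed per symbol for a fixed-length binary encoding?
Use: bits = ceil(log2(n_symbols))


log2(3949) = 11.9473
Bracket: 2^11 = 2048 < 3949 <= 2^12 = 4096
So ceil(log2(3949)) = 12

bits = ceil(log2(3949)) = ceil(11.9473) = 12 bits


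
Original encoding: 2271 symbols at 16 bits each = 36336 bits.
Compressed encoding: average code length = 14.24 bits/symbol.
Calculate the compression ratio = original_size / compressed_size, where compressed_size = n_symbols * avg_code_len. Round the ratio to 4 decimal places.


original_size = n_symbols * orig_bits = 2271 * 16 = 36336 bits
compressed_size = n_symbols * avg_code_len = 2271 * 14.24 = 32339.04 bits
ratio = original_size / compressed_size = 36336 / 32339.04 = 1.1236

Compression ratio = 1.1236


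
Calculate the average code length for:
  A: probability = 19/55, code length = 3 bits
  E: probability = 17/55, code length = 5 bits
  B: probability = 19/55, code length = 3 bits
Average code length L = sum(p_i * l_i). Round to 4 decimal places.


Weighted contributions p_i * l_i:
  A: (19/55) * 3 = 57/55
  E: (17/55) * 5 = 85/55
  B: (19/55) * 3 = 57/55
Sum = (57 + 85 + 57)/55 = 199/55

L = 199/55 = 3.6182 bits/symbol


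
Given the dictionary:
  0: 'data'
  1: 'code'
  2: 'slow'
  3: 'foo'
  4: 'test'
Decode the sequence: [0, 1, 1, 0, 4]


Look up each index in the dictionary:
  0 -> 'data'
  1 -> 'code'
  1 -> 'code'
  0 -> 'data'
  4 -> 'test'

Decoded: "data code code data test"


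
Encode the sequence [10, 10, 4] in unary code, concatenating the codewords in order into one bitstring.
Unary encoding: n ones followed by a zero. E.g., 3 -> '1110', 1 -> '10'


Encode each number as n ones followed by a terminating 0:
  10 -> 11111111110 (11 bits)
  10 -> 11111111110 (11 bits)
  4 -> 11110 (5 bits)
Total length = 11 + 11 + 5 = 27 bits.

Unary([10, 10, 4]) = 111111111101111111111011110 (27 bits)


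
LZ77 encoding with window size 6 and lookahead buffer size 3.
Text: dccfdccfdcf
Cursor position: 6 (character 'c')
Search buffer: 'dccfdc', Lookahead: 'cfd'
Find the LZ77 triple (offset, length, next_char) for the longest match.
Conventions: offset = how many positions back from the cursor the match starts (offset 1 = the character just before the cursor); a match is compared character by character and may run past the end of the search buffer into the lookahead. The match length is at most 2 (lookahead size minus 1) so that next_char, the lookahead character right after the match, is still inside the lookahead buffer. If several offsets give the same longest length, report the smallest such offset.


Try each offset into the search buffer:
  offset=1 (pos 5, char 'c'): match length 1
  offset=2 (pos 4, char 'd'): match length 0
  offset=3 (pos 3, char 'f'): match length 0
  offset=4 (pos 2, char 'c'): match length 2
  offset=5 (pos 1, char 'c'): match length 1
  offset=6 (pos 0, char 'd'): match length 0
Longest match has length 2 at offset 4.
next_char = character at position 6 + 2 = 8 -> 'd'

Best match: offset=4, length=2 (matching 'cf' starting at position 2)
LZ77 triple: (4, 2, 'd')


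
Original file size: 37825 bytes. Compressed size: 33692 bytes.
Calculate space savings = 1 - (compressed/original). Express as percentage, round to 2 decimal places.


ratio = compressed/original = 33692/37825 = 0.890734
savings = 1 - ratio = 1 - 0.890734 = 0.109266
as a percentage: 0.109266 * 100 = 10.93%

Space savings = 1 - 33692/37825 = 10.93%


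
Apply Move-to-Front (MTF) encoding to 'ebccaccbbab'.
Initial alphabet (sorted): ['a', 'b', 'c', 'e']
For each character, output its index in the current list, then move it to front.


MTF encoding:
'e': index 3 in ['a', 'b', 'c', 'e'] -> ['e', 'a', 'b', 'c']
'b': index 2 in ['e', 'a', 'b', 'c'] -> ['b', 'e', 'a', 'c']
'c': index 3 in ['b', 'e', 'a', 'c'] -> ['c', 'b', 'e', 'a']
'c': index 0 in ['c', 'b', 'e', 'a'] -> ['c', 'b', 'e', 'a']
'a': index 3 in ['c', 'b', 'e', 'a'] -> ['a', 'c', 'b', 'e']
'c': index 1 in ['a', 'c', 'b', 'e'] -> ['c', 'a', 'b', 'e']
'c': index 0 in ['c', 'a', 'b', 'e'] -> ['c', 'a', 'b', 'e']
'b': index 2 in ['c', 'a', 'b', 'e'] -> ['b', 'c', 'a', 'e']
'b': index 0 in ['b', 'c', 'a', 'e'] -> ['b', 'c', 'a', 'e']
'a': index 2 in ['b', 'c', 'a', 'e'] -> ['a', 'b', 'c', 'e']
'b': index 1 in ['a', 'b', 'c', 'e'] -> ['b', 'a', 'c', 'e']


Output: [3, 2, 3, 0, 3, 1, 0, 2, 0, 2, 1]


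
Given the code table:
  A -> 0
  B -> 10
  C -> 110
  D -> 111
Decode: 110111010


Decoding:
110 -> C
111 -> D
0 -> A
10 -> B


Result: CDAB


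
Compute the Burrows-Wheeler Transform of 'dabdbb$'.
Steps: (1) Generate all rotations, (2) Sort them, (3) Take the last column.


Rotations (sorted):
  0: $dabdbb -> last char: b
  1: abdbb$d -> last char: d
  2: b$dabdb -> last char: b
  3: bb$dabd -> last char: d
  4: bdbb$da -> last char: a
  5: dabdbb$ -> last char: $
  6: dbb$dab -> last char: b


BWT = bdbda$b


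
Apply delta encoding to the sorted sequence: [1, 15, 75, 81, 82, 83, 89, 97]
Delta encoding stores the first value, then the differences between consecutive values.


First value: 1
Deltas:
  15 - 1 = 14
  75 - 15 = 60
  81 - 75 = 6
  82 - 81 = 1
  83 - 82 = 1
  89 - 83 = 6
  97 - 89 = 8


Delta encoded: [1, 14, 60, 6, 1, 1, 6, 8]


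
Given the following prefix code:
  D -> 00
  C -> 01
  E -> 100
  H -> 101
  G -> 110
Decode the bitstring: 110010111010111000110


Decoding step by step:
Bits 110 -> G
Bits 01 -> C
Bits 01 -> C
Bits 110 -> G
Bits 101 -> H
Bits 110 -> G
Bits 00 -> D
Bits 110 -> G


Decoded message: GCCGHGDG


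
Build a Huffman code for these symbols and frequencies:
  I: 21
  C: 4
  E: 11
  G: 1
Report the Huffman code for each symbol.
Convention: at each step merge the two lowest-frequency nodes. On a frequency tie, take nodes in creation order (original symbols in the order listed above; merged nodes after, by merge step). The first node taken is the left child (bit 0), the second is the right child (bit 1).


Huffman tree construction:
Step 1: Merge G(1) + C(4) = 5
Step 2: Merge (G+C)(5) + E(11) = 16
Step 3: Merge ((G+C)+E)(16) + I(21) = 37
Read each symbol's code off the tree from the root (left child = 0, right child = 1).

Codes:
  I: 1 (length 1)
  C: 001 (length 3)
  E: 01 (length 2)
  G: 000 (length 3)
Average code length: 58/37 = 1.5676 bits/symbol


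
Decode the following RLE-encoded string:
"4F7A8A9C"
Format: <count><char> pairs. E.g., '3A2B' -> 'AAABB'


Expanding each <count><char> pair:
  4F -> 'FFFF'
  7A -> 'AAAAAAA'
  8A -> 'AAAAAAAA'
  9C -> 'CCCCCCCCC'

Decoded = FFFFAAAAAAAAAAAAAAACCCCCCCCC


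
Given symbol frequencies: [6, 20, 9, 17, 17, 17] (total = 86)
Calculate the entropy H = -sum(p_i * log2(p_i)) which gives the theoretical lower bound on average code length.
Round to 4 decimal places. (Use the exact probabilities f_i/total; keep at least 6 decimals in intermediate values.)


Per-symbol terms -p_i * log2(p_i) with p_i = f_i/86:
  p = 6/86 = 0.069767: log2(p) = -3.841302, -p*log2(p) = 0.267998
  p = 20/86 = 0.232558: log2(p) = -2.104337, -p*log2(p) = 0.489381
  p = 9/86 = 0.104651: log2(p) = -3.256340, -p*log2(p) = 0.340780
  p = 17/86 = 0.197674: log2(p) = -2.338802, -p*log2(p) = 0.462321
  p = 17/86 = 0.197674: log2(p) = -2.338802, -p*log2(p) = 0.462321
  p = 17/86 = 0.197674: log2(p) = -2.338802, -p*log2(p) = 0.462321
H = 0.267998 + 0.489381 + 0.340780 + 0.462321 + 0.462321 + 0.462321 = 2.485122

H = 2.4851 bits/symbol


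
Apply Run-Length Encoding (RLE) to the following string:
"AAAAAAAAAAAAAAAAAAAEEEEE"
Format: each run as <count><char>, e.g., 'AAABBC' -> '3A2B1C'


Scanning runs left to right:
  i=0: run of 'A' x 19 -> '19A'
  i=19: run of 'E' x 5 -> '5E'

RLE = 19A5E


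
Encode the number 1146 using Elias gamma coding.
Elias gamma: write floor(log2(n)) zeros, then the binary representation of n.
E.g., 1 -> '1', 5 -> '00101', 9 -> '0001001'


num_bits = floor(log2(1146)) + 1 = 11
leading_zeros = num_bits - 1 = 10
binary(1146) = 10001111010

Elias gamma(1146) = '0000000000' + '10001111010' = 000000000010001111010 (21 bits)


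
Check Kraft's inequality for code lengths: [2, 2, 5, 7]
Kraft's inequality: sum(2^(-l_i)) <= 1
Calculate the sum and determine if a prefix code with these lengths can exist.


Sum = 2^(-2) + 2^(-2) + 2^(-5) + 2^(-7)
    = 0.25 + 0.25 + 0.03125 + 0.0078125
    = 69/128 = 0.5390625
Since 0.5390625 <= 1, Kraft's inequality IS satisfied.
A prefix code with these lengths CAN exist.

Kraft sum = 0.5390625. Satisfied.


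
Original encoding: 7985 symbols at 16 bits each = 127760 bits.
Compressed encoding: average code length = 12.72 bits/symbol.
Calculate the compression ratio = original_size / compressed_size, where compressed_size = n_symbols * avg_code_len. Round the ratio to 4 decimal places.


original_size = n_symbols * orig_bits = 7985 * 16 = 127760 bits
compressed_size = n_symbols * avg_code_len = 7985 * 12.72 = 101569.2 bits
ratio = original_size / compressed_size = 127760 / 101569.2 = 1.2579

Compression ratio = 1.2579


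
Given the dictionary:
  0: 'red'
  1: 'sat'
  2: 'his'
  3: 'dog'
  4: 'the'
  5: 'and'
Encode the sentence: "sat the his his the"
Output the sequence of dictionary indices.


Look up each word in the dictionary:
  'sat' -> 1
  'the' -> 4
  'his' -> 2
  'his' -> 2
  'the' -> 4

Encoded: [1, 4, 2, 2, 4]


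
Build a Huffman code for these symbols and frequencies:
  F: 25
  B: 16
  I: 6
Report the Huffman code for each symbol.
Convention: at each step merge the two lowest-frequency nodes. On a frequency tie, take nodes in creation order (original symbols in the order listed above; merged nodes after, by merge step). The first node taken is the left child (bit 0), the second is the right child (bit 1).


Huffman tree construction:
Step 1: Merge I(6) + B(16) = 22
Step 2: Merge (I+B)(22) + F(25) = 47
Read each symbol's code off the tree from the root (left child = 0, right child = 1).

Codes:
  F: 1 (length 1)
  B: 01 (length 2)
  I: 00 (length 2)
Average code length: 69/47 = 1.4681 bits/symbol


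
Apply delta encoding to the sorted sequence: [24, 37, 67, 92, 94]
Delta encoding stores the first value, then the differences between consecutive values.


First value: 24
Deltas:
  37 - 24 = 13
  67 - 37 = 30
  92 - 67 = 25
  94 - 92 = 2


Delta encoded: [24, 13, 30, 25, 2]


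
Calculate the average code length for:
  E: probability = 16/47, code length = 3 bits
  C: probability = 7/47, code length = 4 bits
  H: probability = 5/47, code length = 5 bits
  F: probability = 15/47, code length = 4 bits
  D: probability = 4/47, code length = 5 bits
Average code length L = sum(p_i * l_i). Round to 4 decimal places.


Weighted contributions p_i * l_i:
  E: (16/47) * 3 = 48/47
  C: (7/47) * 4 = 28/47
  H: (5/47) * 5 = 25/47
  F: (15/47) * 4 = 60/47
  D: (4/47) * 5 = 20/47
Sum = (48 + 28 + 25 + 60 + 20)/47 = 181/47

L = 181/47 = 3.8511 bits/symbol


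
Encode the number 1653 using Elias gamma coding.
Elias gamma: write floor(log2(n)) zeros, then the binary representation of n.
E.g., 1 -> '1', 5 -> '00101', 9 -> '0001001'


num_bits = floor(log2(1653)) + 1 = 11
leading_zeros = num_bits - 1 = 10
binary(1653) = 11001110101

Elias gamma(1653) = '0000000000' + '11001110101' = 000000000011001110101 (21 bits)


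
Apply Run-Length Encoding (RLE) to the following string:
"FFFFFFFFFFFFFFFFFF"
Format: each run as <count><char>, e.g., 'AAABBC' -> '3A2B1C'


Scanning runs left to right:
  i=0: run of 'F' x 18 -> '18F'

RLE = 18F


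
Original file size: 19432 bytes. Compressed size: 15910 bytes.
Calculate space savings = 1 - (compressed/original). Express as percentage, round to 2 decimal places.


ratio = compressed/original = 15910/19432 = 0.818753
savings = 1 - ratio = 1 - 0.818753 = 0.181247
as a percentage: 0.181247 * 100 = 18.12%

Space savings = 1 - 15910/19432 = 18.12%


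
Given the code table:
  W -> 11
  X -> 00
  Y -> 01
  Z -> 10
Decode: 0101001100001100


Decoding:
01 -> Y
01 -> Y
00 -> X
11 -> W
00 -> X
00 -> X
11 -> W
00 -> X


Result: YYXWXXWX


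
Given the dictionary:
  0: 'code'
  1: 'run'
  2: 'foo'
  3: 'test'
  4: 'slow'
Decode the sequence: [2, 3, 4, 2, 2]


Look up each index in the dictionary:
  2 -> 'foo'
  3 -> 'test'
  4 -> 'slow'
  2 -> 'foo'
  2 -> 'foo'

Decoded: "foo test slow foo foo"


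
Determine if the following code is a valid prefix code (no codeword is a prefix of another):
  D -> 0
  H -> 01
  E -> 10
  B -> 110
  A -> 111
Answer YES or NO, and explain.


Checking each pair (does one codeword prefix another?):
  D='0' vs H='01': prefix -- VIOLATION

NO -- this is NOT a valid prefix code. D (0) is a prefix of H (01).


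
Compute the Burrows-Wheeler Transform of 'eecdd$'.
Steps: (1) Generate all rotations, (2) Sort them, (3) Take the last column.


Rotations (sorted):
  0: $eecdd -> last char: d
  1: cdd$ee -> last char: e
  2: d$eecd -> last char: d
  3: dd$eec -> last char: c
  4: ecdd$e -> last char: e
  5: eecdd$ -> last char: $


BWT = dedce$


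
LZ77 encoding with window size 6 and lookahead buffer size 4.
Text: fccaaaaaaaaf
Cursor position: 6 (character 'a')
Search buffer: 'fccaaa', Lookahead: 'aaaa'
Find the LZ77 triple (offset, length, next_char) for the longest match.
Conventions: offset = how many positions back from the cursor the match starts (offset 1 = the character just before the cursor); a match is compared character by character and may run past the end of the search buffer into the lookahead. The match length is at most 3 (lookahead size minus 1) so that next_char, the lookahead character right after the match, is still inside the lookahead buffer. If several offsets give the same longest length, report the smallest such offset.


Try each offset into the search buffer:
  offset=1 (pos 5, char 'a'): match length 3
  offset=2 (pos 4, char 'a'): match length 3
  offset=3 (pos 3, char 'a'): match length 3
  offset=4 (pos 2, char 'c'): match length 0
  offset=5 (pos 1, char 'c'): match length 0
  offset=6 (pos 0, char 'f'): match length 0
Longest match has length 3, found at offsets 1, 2, 3; take the smallest, offset 1.
next_char = character at position 6 + 3 = 9 -> 'a'

Best match: offset=1, length=3 (matching 'aaa' starting at position 5)
LZ77 triple: (1, 3, 'a')


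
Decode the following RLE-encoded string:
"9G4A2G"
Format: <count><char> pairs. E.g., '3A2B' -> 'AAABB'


Expanding each <count><char> pair:
  9G -> 'GGGGGGGGG'
  4A -> 'AAAA'
  2G -> 'GG'

Decoded = GGGGGGGGGAAAAGG


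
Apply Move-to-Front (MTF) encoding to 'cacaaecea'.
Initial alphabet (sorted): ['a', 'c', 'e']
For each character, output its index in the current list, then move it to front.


MTF encoding:
'c': index 1 in ['a', 'c', 'e'] -> ['c', 'a', 'e']
'a': index 1 in ['c', 'a', 'e'] -> ['a', 'c', 'e']
'c': index 1 in ['a', 'c', 'e'] -> ['c', 'a', 'e']
'a': index 1 in ['c', 'a', 'e'] -> ['a', 'c', 'e']
'a': index 0 in ['a', 'c', 'e'] -> ['a', 'c', 'e']
'e': index 2 in ['a', 'c', 'e'] -> ['e', 'a', 'c']
'c': index 2 in ['e', 'a', 'c'] -> ['c', 'e', 'a']
'e': index 1 in ['c', 'e', 'a'] -> ['e', 'c', 'a']
'a': index 2 in ['e', 'c', 'a'] -> ['a', 'e', 'c']


Output: [1, 1, 1, 1, 0, 2, 2, 1, 2]


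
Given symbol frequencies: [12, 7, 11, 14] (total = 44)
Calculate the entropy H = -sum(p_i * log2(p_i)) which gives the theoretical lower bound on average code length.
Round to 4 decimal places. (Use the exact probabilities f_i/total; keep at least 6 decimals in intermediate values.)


Per-symbol terms -p_i * log2(p_i) with p_i = f_i/44:
  p = 12/44 = 0.272727: log2(p) = -1.874469, -p*log2(p) = 0.511219
  p = 7/44 = 0.159091: log2(p) = -2.652077, -p*log2(p) = 0.421921
  p = 11/44 = 0.250000: log2(p) = -2.000000, -p*log2(p) = 0.500000
  p = 14/44 = 0.318182: log2(p) = -1.652077, -p*log2(p) = 0.525661
H = 0.511219 + 0.421921 + 0.500000 + 0.525661 = 1.958801

H = 1.9588 bits/symbol


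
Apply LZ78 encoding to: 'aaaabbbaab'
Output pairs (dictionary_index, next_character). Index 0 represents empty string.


LZ78 encoding steps:
Dictionary: {0: ''}
Step 1: w='' (idx 0), next='a' -> output (0, 'a'), add 'a' as idx 1
Step 2: w='a' (idx 1), next='a' -> output (1, 'a'), add 'aa' as idx 2
Step 3: w='a' (idx 1), next='b' -> output (1, 'b'), add 'ab' as idx 3
Step 4: w='' (idx 0), next='b' -> output (0, 'b'), add 'b' as idx 4
Step 5: w='b' (idx 4), next='a' -> output (4, 'a'), add 'ba' as idx 5
Step 6: w='ab' (idx 3), end of input -> output (3, '')


Encoded: [(0, 'a'), (1, 'a'), (1, 'b'), (0, 'b'), (4, 'a'), (3, '')]


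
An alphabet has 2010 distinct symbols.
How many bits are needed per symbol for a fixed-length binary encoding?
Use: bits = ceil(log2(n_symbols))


log2(2010) = 10.973
Bracket: 2^10 = 1024 < 2010 <= 2^11 = 2048
So ceil(log2(2010)) = 11

bits = ceil(log2(2010)) = ceil(10.973) = 11 bits


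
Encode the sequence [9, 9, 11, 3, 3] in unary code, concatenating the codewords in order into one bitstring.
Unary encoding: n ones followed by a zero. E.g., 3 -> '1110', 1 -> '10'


Encode each number as n ones followed by a terminating 0:
  9 -> 1111111110 (10 bits)
  9 -> 1111111110 (10 bits)
  11 -> 111111111110 (12 bits)
  3 -> 1110 (4 bits)
  3 -> 1110 (4 bits)
Total length = 10 + 10 + 12 + 4 + 4 = 40 bits.

Unary([9, 9, 11, 3, 3]) = 1111111110111111111011111111111011101110 (40 bits)


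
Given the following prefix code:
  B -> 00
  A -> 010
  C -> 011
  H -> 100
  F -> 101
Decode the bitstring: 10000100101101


Decoding step by step:
Bits 100 -> H
Bits 00 -> B
Bits 100 -> H
Bits 101 -> F
Bits 101 -> F


Decoded message: HBHFF


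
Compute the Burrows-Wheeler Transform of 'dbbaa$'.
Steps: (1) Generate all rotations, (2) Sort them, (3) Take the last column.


Rotations (sorted):
  0: $dbbaa -> last char: a
  1: a$dbba -> last char: a
  2: aa$dbb -> last char: b
  3: baa$db -> last char: b
  4: bbaa$d -> last char: d
  5: dbbaa$ -> last char: $


BWT = aabbd$


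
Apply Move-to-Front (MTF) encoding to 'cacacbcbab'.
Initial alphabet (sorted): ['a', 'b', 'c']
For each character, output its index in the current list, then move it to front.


MTF encoding:
'c': index 2 in ['a', 'b', 'c'] -> ['c', 'a', 'b']
'a': index 1 in ['c', 'a', 'b'] -> ['a', 'c', 'b']
'c': index 1 in ['a', 'c', 'b'] -> ['c', 'a', 'b']
'a': index 1 in ['c', 'a', 'b'] -> ['a', 'c', 'b']
'c': index 1 in ['a', 'c', 'b'] -> ['c', 'a', 'b']
'b': index 2 in ['c', 'a', 'b'] -> ['b', 'c', 'a']
'c': index 1 in ['b', 'c', 'a'] -> ['c', 'b', 'a']
'b': index 1 in ['c', 'b', 'a'] -> ['b', 'c', 'a']
'a': index 2 in ['b', 'c', 'a'] -> ['a', 'b', 'c']
'b': index 1 in ['a', 'b', 'c'] -> ['b', 'a', 'c']


Output: [2, 1, 1, 1, 1, 2, 1, 1, 2, 1]


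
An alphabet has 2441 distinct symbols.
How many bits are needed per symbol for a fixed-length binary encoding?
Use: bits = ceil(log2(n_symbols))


log2(2441) = 11.2533
Bracket: 2^11 = 2048 < 2441 <= 2^12 = 4096
So ceil(log2(2441)) = 12

bits = ceil(log2(2441)) = ceil(11.2533) = 12 bits


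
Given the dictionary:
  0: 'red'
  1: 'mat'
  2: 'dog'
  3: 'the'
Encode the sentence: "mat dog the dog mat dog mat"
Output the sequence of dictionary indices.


Look up each word in the dictionary:
  'mat' -> 1
  'dog' -> 2
  'the' -> 3
  'dog' -> 2
  'mat' -> 1
  'dog' -> 2
  'mat' -> 1

Encoded: [1, 2, 3, 2, 1, 2, 1]


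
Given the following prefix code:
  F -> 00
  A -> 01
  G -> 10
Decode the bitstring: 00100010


Decoding step by step:
Bits 00 -> F
Bits 10 -> G
Bits 00 -> F
Bits 10 -> G


Decoded message: FGFG


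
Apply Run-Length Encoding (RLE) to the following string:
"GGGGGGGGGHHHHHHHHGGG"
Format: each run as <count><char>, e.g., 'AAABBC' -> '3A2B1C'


Scanning runs left to right:
  i=0: run of 'G' x 9 -> '9G'
  i=9: run of 'H' x 8 -> '8H'
  i=17: run of 'G' x 3 -> '3G'

RLE = 9G8H3G


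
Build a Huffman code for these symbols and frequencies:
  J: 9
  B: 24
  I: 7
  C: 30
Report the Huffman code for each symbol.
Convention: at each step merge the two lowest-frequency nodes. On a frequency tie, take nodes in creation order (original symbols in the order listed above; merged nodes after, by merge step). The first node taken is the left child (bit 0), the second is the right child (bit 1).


Huffman tree construction:
Step 1: Merge I(7) + J(9) = 16
Step 2: Merge (I+J)(16) + B(24) = 40
Step 3: Merge C(30) + ((I+J)+B)(40) = 70
Read each symbol's code off the tree from the root (left child = 0, right child = 1).

Codes:
  J: 101 (length 3)
  B: 11 (length 2)
  I: 100 (length 3)
  C: 0 (length 1)
Average code length: 126/70 = 1.8000 bits/symbol


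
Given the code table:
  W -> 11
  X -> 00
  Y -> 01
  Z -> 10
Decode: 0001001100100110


Decoding:
00 -> X
01 -> Y
00 -> X
11 -> W
00 -> X
10 -> Z
01 -> Y
10 -> Z


Result: XYXWXZYZ


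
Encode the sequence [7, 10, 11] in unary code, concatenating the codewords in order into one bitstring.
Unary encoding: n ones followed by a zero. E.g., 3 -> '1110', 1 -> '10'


Encode each number as n ones followed by a terminating 0:
  7 -> 11111110 (8 bits)
  10 -> 11111111110 (11 bits)
  11 -> 111111111110 (12 bits)
Total length = 8 + 11 + 12 = 31 bits.

Unary([7, 10, 11]) = 1111111011111111110111111111110 (31 bits)


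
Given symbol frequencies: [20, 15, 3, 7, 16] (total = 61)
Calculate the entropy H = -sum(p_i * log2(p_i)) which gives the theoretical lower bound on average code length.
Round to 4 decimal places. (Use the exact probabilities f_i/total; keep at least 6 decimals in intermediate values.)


Per-symbol terms -p_i * log2(p_i) with p_i = f_i/61:
  p = 20/61 = 0.327869: log2(p) = -1.608809, -p*log2(p) = 0.527478
  p = 15/61 = 0.245902: log2(p) = -2.023847, -p*log2(p) = 0.497667
  p = 3/61 = 0.049180: log2(p) = -4.345775, -p*log2(p) = 0.213727
  p = 7/61 = 0.114754: log2(p) = -3.123382, -p*log2(p) = 0.358421
  p = 16/61 = 0.262295: log2(p) = -1.930737, -p*log2(p) = 0.506423
H = 0.527478 + 0.497667 + 0.213727 + 0.358421 + 0.506423 = 2.103716

H = 2.1037 bits/symbol


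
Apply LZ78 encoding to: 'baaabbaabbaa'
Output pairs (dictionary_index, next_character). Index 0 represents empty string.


LZ78 encoding steps:
Dictionary: {0: ''}
Step 1: w='' (idx 0), next='b' -> output (0, 'b'), add 'b' as idx 1
Step 2: w='' (idx 0), next='a' -> output (0, 'a'), add 'a' as idx 2
Step 3: w='a' (idx 2), next='a' -> output (2, 'a'), add 'aa' as idx 3
Step 4: w='b' (idx 1), next='b' -> output (1, 'b'), add 'bb' as idx 4
Step 5: w='aa' (idx 3), next='b' -> output (3, 'b'), add 'aab' as idx 5
Step 6: w='b' (idx 1), next='a' -> output (1, 'a'), add 'ba' as idx 6
Step 7: w='a' (idx 2), end of input -> output (2, '')


Encoded: [(0, 'b'), (0, 'a'), (2, 'a'), (1, 'b'), (3, 'b'), (1, 'a'), (2, '')]


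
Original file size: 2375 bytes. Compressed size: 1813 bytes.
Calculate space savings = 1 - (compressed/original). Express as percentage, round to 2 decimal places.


ratio = compressed/original = 1813/2375 = 0.763368
savings = 1 - ratio = 1 - 0.763368 = 0.236632
as a percentage: 0.236632 * 100 = 23.66%

Space savings = 1 - 1813/2375 = 23.66%


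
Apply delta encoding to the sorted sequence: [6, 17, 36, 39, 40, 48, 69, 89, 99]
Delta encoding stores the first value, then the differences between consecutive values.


First value: 6
Deltas:
  17 - 6 = 11
  36 - 17 = 19
  39 - 36 = 3
  40 - 39 = 1
  48 - 40 = 8
  69 - 48 = 21
  89 - 69 = 20
  99 - 89 = 10


Delta encoded: [6, 11, 19, 3, 1, 8, 21, 20, 10]


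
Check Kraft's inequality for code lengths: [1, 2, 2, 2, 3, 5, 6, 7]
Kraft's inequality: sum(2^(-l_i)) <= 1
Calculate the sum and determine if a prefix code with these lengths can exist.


Sum = 2^(-1) + 2^(-2) + 2^(-2) + 2^(-2) + 2^(-3) + 2^(-5) + 2^(-6) + 2^(-7)
    = 0.5 + 0.25 + 0.25 + 0.25 + 0.125 + 0.03125 + 0.015625 + 0.0078125
    = 183/128 = 1.4296875
Since 1.4296875 > 1, Kraft's inequality is NOT satisfied.
A prefix code with these lengths CANNOT exist.

Kraft sum = 1.4296875. Not satisfied.


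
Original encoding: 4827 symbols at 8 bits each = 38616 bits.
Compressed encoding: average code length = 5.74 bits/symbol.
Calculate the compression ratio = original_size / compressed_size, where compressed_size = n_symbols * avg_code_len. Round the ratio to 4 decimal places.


original_size = n_symbols * orig_bits = 4827 * 8 = 38616 bits
compressed_size = n_symbols * avg_code_len = 4827 * 5.74 = 27706.98 bits
ratio = original_size / compressed_size = 38616 / 27706.98 = 1.3937

Compression ratio = 1.3937


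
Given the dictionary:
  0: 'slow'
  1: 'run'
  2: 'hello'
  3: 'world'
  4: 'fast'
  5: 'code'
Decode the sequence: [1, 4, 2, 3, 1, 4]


Look up each index in the dictionary:
  1 -> 'run'
  4 -> 'fast'
  2 -> 'hello'
  3 -> 'world'
  1 -> 'run'
  4 -> 'fast'

Decoded: "run fast hello world run fast"


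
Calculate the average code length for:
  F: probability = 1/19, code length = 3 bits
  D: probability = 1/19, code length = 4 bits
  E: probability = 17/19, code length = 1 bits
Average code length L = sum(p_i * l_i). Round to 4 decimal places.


Weighted contributions p_i * l_i:
  F: (1/19) * 3 = 3/19
  D: (1/19) * 4 = 4/19
  E: (17/19) * 1 = 17/19
Sum = (3 + 4 + 17)/19 = 24/19

L = 24/19 = 1.2632 bits/symbol


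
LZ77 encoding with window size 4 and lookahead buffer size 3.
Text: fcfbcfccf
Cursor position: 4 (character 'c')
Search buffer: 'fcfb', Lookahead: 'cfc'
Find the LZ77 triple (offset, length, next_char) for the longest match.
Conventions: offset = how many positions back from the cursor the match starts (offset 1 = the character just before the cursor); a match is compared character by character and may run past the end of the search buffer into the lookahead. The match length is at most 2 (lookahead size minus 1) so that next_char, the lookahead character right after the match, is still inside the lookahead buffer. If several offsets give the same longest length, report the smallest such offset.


Try each offset into the search buffer:
  offset=1 (pos 3, char 'b'): match length 0
  offset=2 (pos 2, char 'f'): match length 0
  offset=3 (pos 1, char 'c'): match length 2
  offset=4 (pos 0, char 'f'): match length 0
Longest match has length 2 at offset 3.
next_char = character at position 4 + 2 = 6 -> 'c'

Best match: offset=3, length=2 (matching 'cf' starting at position 1)
LZ77 triple: (3, 2, 'c')


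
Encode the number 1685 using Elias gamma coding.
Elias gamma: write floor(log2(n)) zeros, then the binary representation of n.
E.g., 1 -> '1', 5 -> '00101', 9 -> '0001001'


num_bits = floor(log2(1685)) + 1 = 11
leading_zeros = num_bits - 1 = 10
binary(1685) = 11010010101

Elias gamma(1685) = '0000000000' + '11010010101' = 000000000011010010101 (21 bits)


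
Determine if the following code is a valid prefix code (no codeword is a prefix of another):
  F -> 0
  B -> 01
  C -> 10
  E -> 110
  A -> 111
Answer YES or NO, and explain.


Checking each pair (does one codeword prefix another?):
  F='0' vs B='01': prefix -- VIOLATION

NO -- this is NOT a valid prefix code. F (0) is a prefix of B (01).


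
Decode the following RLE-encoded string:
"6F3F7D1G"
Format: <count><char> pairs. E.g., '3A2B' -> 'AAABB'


Expanding each <count><char> pair:
  6F -> 'FFFFFF'
  3F -> 'FFF'
  7D -> 'DDDDDDD'
  1G -> 'G'

Decoded = FFFFFFFFFDDDDDDDG
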